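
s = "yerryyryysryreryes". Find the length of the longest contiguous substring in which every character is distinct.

add y: [y] len 1
add e: [y, e] len 2
add r: [y, e, r] len 3
add r (repeat r, move left end past it): [r] len 1
add y: [r, y] len 2
add y (repeat y, move left end past it): [y] len 1
add r: [y, r] len 2
add y (repeat y, move left end past it): [r, y] len 2
add y (repeat y, move left end past it): [y] len 1
add s: [y, s] len 2
add r: [y, s, r] len 3
add y (repeat y, move left end past it): [s, r, y] len 3
add r (repeat r, move left end past it): [y, r] len 2
add e: [y, r, e] len 3
add r (repeat r, move left end past it): [e, r] len 2
add y: [e, r, y] len 3
add e (repeat e, move left end past it): [r, y, e] len 3
add s: [r, y, e, s] len 4
Longest all-distinct length: 4.

4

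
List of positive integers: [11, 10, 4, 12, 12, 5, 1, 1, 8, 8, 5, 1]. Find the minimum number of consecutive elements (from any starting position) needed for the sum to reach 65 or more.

add 11: running sum 11 < 65
add 10: running sum 21 < 65
add 4: running sum 25 < 65
add 12: running sum 37 < 65
add 12: running sum 49 < 65
add 5: running sum 54 < 65
add 1: running sum 55 < 65
add 1: running sum 56 < 65
add 8: running sum 64 < 65
add 8: shortest ending here [11, 10, 4, 12, 12, 5, 1, 1, 8, 8] sum 72, len 10
add 5: shortest ending here [10, 4, 12, 12, 5, 1, 1, 8, 8, 5] sum 66, len 10
add 1: shortest ending here [10, 4, 12, 12, 5, 1, 1, 8, 8, 5, 1] sum 67, len 11
Shortest qualifying length: 10.

10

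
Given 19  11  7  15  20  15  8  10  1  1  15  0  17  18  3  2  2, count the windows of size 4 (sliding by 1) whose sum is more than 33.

9

(19, 11, 7, 15) → sum 52  > 33 ✓
(11, 7, 15, 20) → sum 53  > 33 ✓
(7, 15, 20, 15) → sum 57  > 33 ✓
(15, 20, 15, 8) → sum 58  > 33 ✓
(20, 15, 8, 10) → sum 53  > 33 ✓
(15, 8, 10, 1) → sum 34  > 33 ✓
(8, 10, 1, 1) → sum 20
(10, 1, 1, 15) → sum 27
(1, 1, 15, 0) → sum 17
(1, 15, 0, 17) → sum 33
(15, 0, 17, 18) → sum 50  > 33 ✓
(0, 17, 18, 3) → sum 38  > 33 ✓
(17, 18, 3, 2) → sum 40  > 33 ✓
(18, 3, 2, 2) → sum 25
9 windows satisfy the condition.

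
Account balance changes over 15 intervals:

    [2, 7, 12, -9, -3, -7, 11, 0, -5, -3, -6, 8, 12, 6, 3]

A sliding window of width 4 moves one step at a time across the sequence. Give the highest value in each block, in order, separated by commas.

Sliding a size-4 window across the 15 values:
[2, 7, 12, -9] → max 12
[7, 12, -9, -3] → max 12
[12, -9, -3, -7] → max 12
[-9, -3, -7, 11] → max 11
[-3, -7, 11, 0] → max 11
[-7, 11, 0, -5] → max 11
[11, 0, -5, -3] → max 11
[0, -5, -3, -6] → max 0
[-5, -3, -6, 8] → max 8
[-3, -6, 8, 12] → max 12
[-6, 8, 12, 6] → max 12
[8, 12, 6, 3] → max 12

12, 12, 12, 11, 11, 11, 11, 0, 8, 12, 12, 12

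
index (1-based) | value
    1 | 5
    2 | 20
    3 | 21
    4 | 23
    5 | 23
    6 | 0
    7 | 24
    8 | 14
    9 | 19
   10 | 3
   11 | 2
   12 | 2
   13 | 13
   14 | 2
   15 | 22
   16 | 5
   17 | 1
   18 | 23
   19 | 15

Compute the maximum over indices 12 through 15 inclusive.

Elements at indices 12..15: 2, 13, 2, 22
max(2, 13, 2, 22) = 22

22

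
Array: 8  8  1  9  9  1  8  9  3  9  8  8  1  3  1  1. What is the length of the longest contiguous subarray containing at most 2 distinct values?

4

add 8: window [8] (1 distinct), len 1
add 8: window [8, 8] (1 distinct), len 2
add 1: window [8, 8, 1] (2 distinct), len 3
add 9: window [1, 9] (2 distinct), len 2
add 9: window [1, 9, 9] (2 distinct), len 3
add 1: window [1, 9, 9, 1] (2 distinct), len 4
add 8: window [1, 8] (2 distinct), len 2
add 9: window [8, 9] (2 distinct), len 2
add 3: window [9, 3] (2 distinct), len 2
add 9: window [9, 3, 9] (2 distinct), len 3
add 8: window [9, 8] (2 distinct), len 2
add 8: window [9, 8, 8] (2 distinct), len 3
add 1: window [8, 8, 1] (2 distinct), len 3
add 3: window [1, 3] (2 distinct), len 2
add 1: window [1, 3, 1] (2 distinct), len 3
add 1: window [1, 3, 1, 1] (2 distinct), len 4
Longest length with ≤2 distinct: 4.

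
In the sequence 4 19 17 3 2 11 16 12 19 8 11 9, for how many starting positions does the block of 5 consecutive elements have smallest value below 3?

(4, 19, 17, 3, 2) → min 2  < 3 ✓
(19, 17, 3, 2, 11) → min 2  < 3 ✓
(17, 3, 2, 11, 16) → min 2  < 3 ✓
(3, 2, 11, 16, 12) → min 2  < 3 ✓
(2, 11, 16, 12, 19) → min 2  < 3 ✓
(11, 16, 12, 19, 8) → min 8
(16, 12, 19, 8, 11) → min 8
(12, 19, 8, 11, 9) → min 8
5 windows satisfy the condition.

5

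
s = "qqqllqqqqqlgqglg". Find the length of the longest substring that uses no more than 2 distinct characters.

11

Extend right; when distinct count exceeds 2, shrink from the left:
[q] 1 distinct, len 1
[q, q] 1 distinct, len 2
[q, q, q] 1 distinct, len 3
[q, q, q, l] 2 distinct, len 4
[q, q, q, l, l] 2 distinct, len 5
[q, q, q, l, l, q] 2 distinct, len 6
[q, q, q, l, l, q, q] 2 distinct, len 7
[q, q, q, l, l, q, q, q] 2 distinct, len 8
[q, q, q, l, l, q, q, q, q] 2 distinct, len 9
[q, q, q, l, l, q, q, q, q, q] 2 distinct, len 10
[q, q, q, l, l, q, q, q, q, q, l] 2 distinct, len 11
[l, g] 2 distinct, len 2
[g, q] 2 distinct, len 2
[g, q, g] 2 distinct, len 3
[g, l] 2 distinct, len 2
[g, l, g] 2 distinct, len 3
Longest length with ≤2 distinct: 11.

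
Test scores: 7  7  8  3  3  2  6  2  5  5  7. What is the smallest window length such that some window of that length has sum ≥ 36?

add 7: running sum 7 < 36
add 7: running sum 14 < 36
add 8: running sum 22 < 36
add 3: running sum 25 < 36
add 3: running sum 28 < 36
add 2: running sum 30 < 36
end 6: [7, 7, 8, 3, 3, 2, 6] sum 36, len 7
end 7: [7, 7, 8, 3, 3, 2, 6, 2] sum 38, len 8
end 8: [7, 8, 3, 3, 2, 6, 2, 5] sum 36, len 8
end 9: [7, 8, 3, 3, 2, 6, 2, 5, 5] sum 41, len 9
end 10: [8, 3, 3, 2, 6, 2, 5, 5, 7] sum 41, len 9
Shortest qualifying length: 7.

7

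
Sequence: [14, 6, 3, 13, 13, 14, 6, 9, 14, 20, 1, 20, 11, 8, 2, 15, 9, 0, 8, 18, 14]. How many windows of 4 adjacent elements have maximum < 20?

[14, 6, 3, 13] → max 14  < 20 ✓
[6, 3, 13, 13] → max 13  < 20 ✓
[3, 13, 13, 14] → max 14  < 20 ✓
[13, 13, 14, 6] → max 14  < 20 ✓
[13, 14, 6, 9] → max 14  < 20 ✓
[14, 6, 9, 14] → max 14  < 20 ✓
[6, 9, 14, 20] → max 20
[9, 14, 20, 1] → max 20
[14, 20, 1, 20] → max 20
[20, 1, 20, 11] → max 20
[1, 20, 11, 8] → max 20
[20, 11, 8, 2] → max 20
[11, 8, 2, 15] → max 15  < 20 ✓
[8, 2, 15, 9] → max 15  < 20 ✓
[2, 15, 9, 0] → max 15  < 20 ✓
[15, 9, 0, 8] → max 15  < 20 ✓
[9, 0, 8, 18] → max 18  < 20 ✓
[0, 8, 18, 14] → max 18  < 20 ✓
12 windows satisfy the condition.

12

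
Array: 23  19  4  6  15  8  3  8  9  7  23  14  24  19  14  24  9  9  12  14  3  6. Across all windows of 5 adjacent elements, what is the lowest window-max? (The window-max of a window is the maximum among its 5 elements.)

9

(23, 19, 4, 6, 15) → max 23
(19, 4, 6, 15, 8) → max 19
(4, 6, 15, 8, 3) → max 15
(6, 15, 8, 3, 8) → max 15
(15, 8, 3, 8, 9) → max 15
(8, 3, 8, 9, 7) → max 9
(3, 8, 9, 7, 23) → max 23
(8, 9, 7, 23, 14) → max 23
(9, 7, 23, 14, 24) → max 24
(7, 23, 14, 24, 19) → max 24
(23, 14, 24, 19, 14) → max 24
(14, 24, 19, 14, 24) → max 24
(24, 19, 14, 24, 9) → max 24
(19, 14, 24, 9, 9) → max 24
(14, 24, 9, 9, 12) → max 24
(24, 9, 9, 12, 14) → max 24
(9, 9, 12, 14, 3) → max 14
(9, 12, 14, 3, 6) → max 14
Lowest of these is 9.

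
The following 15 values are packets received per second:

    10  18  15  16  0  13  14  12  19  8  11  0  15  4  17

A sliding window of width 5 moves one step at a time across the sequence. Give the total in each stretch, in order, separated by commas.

10 18 15 16 0 → sum 59
18 15 16 0 13 → sum 62
15 16 0 13 14 → sum 58
16 0 13 14 12 → sum 55
0 13 14 12 19 → sum 58
13 14 12 19 8 → sum 66
14 12 19 8 11 → sum 64
12 19 8 11 0 → sum 50
19 8 11 0 15 → sum 53
8 11 0 15 4 → sum 38
11 0 15 4 17 → sum 47

59, 62, 58, 55, 58, 66, 64, 50, 53, 38, 47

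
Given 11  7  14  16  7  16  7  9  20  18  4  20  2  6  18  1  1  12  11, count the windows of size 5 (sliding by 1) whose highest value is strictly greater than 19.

(11, 7, 14, 16, 7) → max 16
(7, 14, 16, 7, 16) → max 16
(14, 16, 7, 16, 7) → max 16
(16, 7, 16, 7, 9) → max 16
(7, 16, 7, 9, 20) → max 20  > 19 ✓
(16, 7, 9, 20, 18) → max 20  > 19 ✓
(7, 9, 20, 18, 4) → max 20  > 19 ✓
(9, 20, 18, 4, 20) → max 20  > 19 ✓
(20, 18, 4, 20, 2) → max 20  > 19 ✓
(18, 4, 20, 2, 6) → max 20  > 19 ✓
(4, 20, 2, 6, 18) → max 20  > 19 ✓
(20, 2, 6, 18, 1) → max 20  > 19 ✓
(2, 6, 18, 1, 1) → max 18
(6, 18, 1, 1, 12) → max 18
(18, 1, 1, 12, 11) → max 18
8 windows satisfy the condition.

8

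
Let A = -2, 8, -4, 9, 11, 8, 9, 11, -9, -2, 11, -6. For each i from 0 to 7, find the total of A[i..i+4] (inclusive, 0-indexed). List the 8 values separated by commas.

22, 32, 33, 48, 30, 17, 20, 5

(-2, 8, -4, 9, 11) → sum 22
(8, -4, 9, 11, 8) → sum 32
(-4, 9, 11, 8, 9) → sum 33
(9, 11, 8, 9, 11) → sum 48
(11, 8, 9, 11, -9) → sum 30
(8, 9, 11, -9, -2) → sum 17
(9, 11, -9, -2, 11) → sum 20
(11, -9, -2, 11, -6) → sum 5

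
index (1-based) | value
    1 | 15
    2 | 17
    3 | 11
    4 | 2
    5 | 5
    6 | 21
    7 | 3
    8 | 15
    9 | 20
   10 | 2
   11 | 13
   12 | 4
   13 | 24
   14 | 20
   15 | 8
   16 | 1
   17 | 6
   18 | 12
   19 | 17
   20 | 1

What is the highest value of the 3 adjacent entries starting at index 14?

Elements at indices 14..16: 20, 8, 1
max(20, 8, 1) = 20

20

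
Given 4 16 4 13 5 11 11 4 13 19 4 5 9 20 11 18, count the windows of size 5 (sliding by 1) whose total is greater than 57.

2

(4, 16, 4, 13, 5) → sum 42
(16, 4, 13, 5, 11) → sum 49
(4, 13, 5, 11, 11) → sum 44
(13, 5, 11, 11, 4) → sum 44
(5, 11, 11, 4, 13) → sum 44
(11, 11, 4, 13, 19) → sum 58  > 57 ✓
(11, 4, 13, 19, 4) → sum 51
(4, 13, 19, 4, 5) → sum 45
(13, 19, 4, 5, 9) → sum 50
(19, 4, 5, 9, 20) → sum 57
(4, 5, 9, 20, 11) → sum 49
(5, 9, 20, 11, 18) → sum 63  > 57 ✓
2 windows satisfy the condition.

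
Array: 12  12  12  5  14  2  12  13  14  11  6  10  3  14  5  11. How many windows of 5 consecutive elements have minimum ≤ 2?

5

[12, 12, 12, 5, 14] → min 5
[12, 12, 5, 14, 2] → min 2  ≤ 2 ✓
[12, 5, 14, 2, 12] → min 2  ≤ 2 ✓
[5, 14, 2, 12, 13] → min 2  ≤ 2 ✓
[14, 2, 12, 13, 14] → min 2  ≤ 2 ✓
[2, 12, 13, 14, 11] → min 2  ≤ 2 ✓
[12, 13, 14, 11, 6] → min 6
[13, 14, 11, 6, 10] → min 6
[14, 11, 6, 10, 3] → min 3
[11, 6, 10, 3, 14] → min 3
[6, 10, 3, 14, 5] → min 3
[10, 3, 14, 5, 11] → min 3
5 windows satisfy the condition.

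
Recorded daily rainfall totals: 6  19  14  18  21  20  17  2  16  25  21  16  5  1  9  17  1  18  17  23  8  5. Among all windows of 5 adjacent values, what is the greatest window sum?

(6, 19, 14, 18, 21) → sum 78
(19, 14, 18, 21, 20) → sum 92
(14, 18, 21, 20, 17) → sum 90
(18, 21, 20, 17, 2) → sum 78
(21, 20, 17, 2, 16) → sum 76
(20, 17, 2, 16, 25) → sum 80
(17, 2, 16, 25, 21) → sum 81
(2, 16, 25, 21, 16) → sum 80
(16, 25, 21, 16, 5) → sum 83
(25, 21, 16, 5, 1) → sum 68
(21, 16, 5, 1, 9) → sum 52
(16, 5, 1, 9, 17) → sum 48
(5, 1, 9, 17, 1) → sum 33
(1, 9, 17, 1, 18) → sum 46
(9, 17, 1, 18, 17) → sum 62
(17, 1, 18, 17, 23) → sum 76
(1, 18, 17, 23, 8) → sum 67
(18, 17, 23, 8, 5) → sum 71
Greatest of these is 92.

92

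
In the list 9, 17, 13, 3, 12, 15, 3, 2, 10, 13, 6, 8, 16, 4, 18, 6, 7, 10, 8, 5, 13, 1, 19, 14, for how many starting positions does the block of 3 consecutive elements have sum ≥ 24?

17

(9, 17, 13) → sum 39  ≥ 24 ✓
(17, 13, 3) → sum 33  ≥ 24 ✓
(13, 3, 12) → sum 28  ≥ 24 ✓
(3, 12, 15) → sum 30  ≥ 24 ✓
(12, 15, 3) → sum 30  ≥ 24 ✓
(15, 3, 2) → sum 20
(3, 2, 10) → sum 15
(2, 10, 13) → sum 25  ≥ 24 ✓
(10, 13, 6) → sum 29  ≥ 24 ✓
(13, 6, 8) → sum 27  ≥ 24 ✓
(6, 8, 16) → sum 30  ≥ 24 ✓
(8, 16, 4) → sum 28  ≥ 24 ✓
(16, 4, 18) → sum 38  ≥ 24 ✓
(4, 18, 6) → sum 28  ≥ 24 ✓
(18, 6, 7) → sum 31  ≥ 24 ✓
(6, 7, 10) → sum 23
(7, 10, 8) → sum 25  ≥ 24 ✓
(10, 8, 5) → sum 23
(8, 5, 13) → sum 26  ≥ 24 ✓
(5, 13, 1) → sum 19
(13, 1, 19) → sum 33  ≥ 24 ✓
(1, 19, 14) → sum 34  ≥ 24 ✓
17 windows satisfy the condition.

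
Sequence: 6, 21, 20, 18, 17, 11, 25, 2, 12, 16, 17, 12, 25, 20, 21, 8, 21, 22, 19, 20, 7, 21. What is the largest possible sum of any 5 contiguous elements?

(6, 21, 20, 18, 17) → sum 82
(21, 20, 18, 17, 11) → sum 87
(20, 18, 17, 11, 25) → sum 91
(18, 17, 11, 25, 2) → sum 73
(17, 11, 25, 2, 12) → sum 67
(11, 25, 2, 12, 16) → sum 66
(25, 2, 12, 16, 17) → sum 72
(2, 12, 16, 17, 12) → sum 59
(12, 16, 17, 12, 25) → sum 82
(16, 17, 12, 25, 20) → sum 90
(17, 12, 25, 20, 21) → sum 95
(12, 25, 20, 21, 8) → sum 86
(25, 20, 21, 8, 21) → sum 95
(20, 21, 8, 21, 22) → sum 92
(21, 8, 21, 22, 19) → sum 91
(8, 21, 22, 19, 20) → sum 90
(21, 22, 19, 20, 7) → sum 89
(22, 19, 20, 7, 21) → sum 89
Largest of these is 95.

95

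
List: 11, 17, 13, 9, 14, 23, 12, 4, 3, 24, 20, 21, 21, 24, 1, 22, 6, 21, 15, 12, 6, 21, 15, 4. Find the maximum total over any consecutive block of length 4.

86

11 17 13 9 → sum 50
17 13 9 14 → sum 53
13 9 14 23 → sum 59
9 14 23 12 → sum 58
14 23 12 4 → sum 53
23 12 4 3 → sum 42
12 4 3 24 → sum 43
4 3 24 20 → sum 51
3 24 20 21 → sum 68
24 20 21 21 → sum 86
20 21 21 24 → sum 86
21 21 24 1 → sum 67
21 24 1 22 → sum 68
24 1 22 6 → sum 53
1 22 6 21 → sum 50
22 6 21 15 → sum 64
6 21 15 12 → sum 54
21 15 12 6 → sum 54
15 12 6 21 → sum 54
12 6 21 15 → sum 54
6 21 15 4 → sum 46
Maximum of these is 86.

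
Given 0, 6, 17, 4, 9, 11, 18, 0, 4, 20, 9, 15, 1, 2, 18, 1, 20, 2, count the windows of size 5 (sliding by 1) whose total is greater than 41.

(0, 6, 17, 4, 9) → sum 36
(6, 17, 4, 9, 11) → sum 47  > 41 ✓
(17, 4, 9, 11, 18) → sum 59  > 41 ✓
(4, 9, 11, 18, 0) → sum 42  > 41 ✓
(9, 11, 18, 0, 4) → sum 42  > 41 ✓
(11, 18, 0, 4, 20) → sum 53  > 41 ✓
(18, 0, 4, 20, 9) → sum 51  > 41 ✓
(0, 4, 20, 9, 15) → sum 48  > 41 ✓
(4, 20, 9, 15, 1) → sum 49  > 41 ✓
(20, 9, 15, 1, 2) → sum 47  > 41 ✓
(9, 15, 1, 2, 18) → sum 45  > 41 ✓
(15, 1, 2, 18, 1) → sum 37
(1, 2, 18, 1, 20) → sum 42  > 41 ✓
(2, 18, 1, 20, 2) → sum 43  > 41 ✓
12 windows satisfy the condition.

12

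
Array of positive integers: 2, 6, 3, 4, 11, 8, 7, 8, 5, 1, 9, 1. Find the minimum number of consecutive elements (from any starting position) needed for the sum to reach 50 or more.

8

add 2: running sum 2 < 50
add 6: running sum 8 < 50
add 3: running sum 11 < 50
add 4: running sum 15 < 50
add 11: running sum 26 < 50
add 8: running sum 34 < 50
add 7: running sum 41 < 50
add 8: running sum 49 < 50
end 8: [6, 3, 4, 11, 8, 7, 8, 5] sum 52, len 8
end 9: [6, 3, 4, 11, 8, 7, 8, 5, 1] sum 53, len 9
end 10: [4, 11, 8, 7, 8, 5, 1, 9] sum 53, len 8
end 11: [11, 8, 7, 8, 5, 1, 9, 1] sum 50, len 8
Shortest qualifying length: 8.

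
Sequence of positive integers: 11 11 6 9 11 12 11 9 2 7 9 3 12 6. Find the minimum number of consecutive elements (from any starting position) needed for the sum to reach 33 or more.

3

Extend right; whenever the sum reaches 33, record the length and shrink from the left:
add 11: running sum 11 < 33
add 11: running sum 22 < 33
add 6: running sum 28 < 33
add 9: shortest ending here [11, 11, 6, 9] sum 37, len 4
add 11: shortest ending here [11, 6, 9, 11] sum 37, len 4
add 12: shortest ending here [6, 9, 11, 12] sum 38, len 4
add 11: shortest ending here [11, 12, 11] sum 34, len 3
add 9: shortest ending here [11, 12, 11, 9] sum 43, len 4
add 2: shortest ending here [12, 11, 9, 2] sum 34, len 4
add 7: shortest ending here [12, 11, 9, 2, 7] sum 41, len 5
add 9: shortest ending here [11, 9, 2, 7, 9] sum 38, len 5
add 3: shortest ending here [11, 9, 2, 7, 9, 3] sum 41, len 6
add 12: shortest ending here [2, 7, 9, 3, 12] sum 33, len 5
add 6: shortest ending here [7, 9, 3, 12, 6] sum 37, len 5
Shortest qualifying length: 3.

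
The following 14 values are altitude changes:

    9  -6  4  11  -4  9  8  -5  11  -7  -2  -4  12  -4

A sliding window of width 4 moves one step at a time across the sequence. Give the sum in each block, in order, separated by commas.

18, 5, 20, 24, 8, 23, 7, -3, -2, -1, 2

Sliding a size-4 window across the 14 values:
9 -6 4 11 → sum 18
-6 4 11 -4 → sum 5
4 11 -4 9 → sum 20
11 -4 9 8 → sum 24
-4 9 8 -5 → sum 8
9 8 -5 11 → sum 23
8 -5 11 -7 → sum 7
-5 11 -7 -2 → sum -3
11 -7 -2 -4 → sum -2
-7 -2 -4 12 → sum -1
-2 -4 12 -4 → sum 2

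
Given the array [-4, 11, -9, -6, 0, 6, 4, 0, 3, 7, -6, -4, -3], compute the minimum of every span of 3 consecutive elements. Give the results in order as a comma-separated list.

Sliding a size-3 window across the 13 values:
[-4, 11, -9] → min -9
[11, -9, -6] → min -9
[-9, -6, 0] → min -9
[-6, 0, 6] → min -6
[0, 6, 4] → min 0
[6, 4, 0] → min 0
[4, 0, 3] → min 0
[0, 3, 7] → min 0
[3, 7, -6] → min -6
[7, -6, -4] → min -6
[-6, -4, -3] → min -6

-9, -9, -9, -6, 0, 0, 0, 0, -6, -6, -6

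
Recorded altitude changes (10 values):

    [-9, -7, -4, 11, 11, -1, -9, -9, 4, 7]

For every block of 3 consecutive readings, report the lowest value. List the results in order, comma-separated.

-9, -7, -4, -1, -9, -9, -9, -9

-9 -7 -4 → min -9
-7 -4 11 → min -7
-4 11 11 → min -4
11 11 -1 → min -1
11 -1 -9 → min -9
-1 -9 -9 → min -9
-9 -9 4 → min -9
-9 4 7 → min -9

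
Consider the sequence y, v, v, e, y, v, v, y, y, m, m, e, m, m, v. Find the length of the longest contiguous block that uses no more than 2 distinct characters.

add y: window [y] (1 distinct), len 1
add v: window [y, v] (2 distinct), len 2
add v: window [y, v, v] (2 distinct), len 3
add e: window [v, v, e] (2 distinct), len 3
add y: window [e, y] (2 distinct), len 2
add v: window [y, v] (2 distinct), len 2
add v: window [y, v, v] (2 distinct), len 3
add y: window [y, v, v, y] (2 distinct), len 4
add y: window [y, v, v, y, y] (2 distinct), len 5
add m: window [y, y, m] (2 distinct), len 3
add m: window [y, y, m, m] (2 distinct), len 4
add e: window [m, m, e] (2 distinct), len 3
add m: window [m, m, e, m] (2 distinct), len 4
add m: window [m, m, e, m, m] (2 distinct), len 5
add v: window [m, m, v] (2 distinct), len 3
Longest length with ≤2 distinct: 5.

5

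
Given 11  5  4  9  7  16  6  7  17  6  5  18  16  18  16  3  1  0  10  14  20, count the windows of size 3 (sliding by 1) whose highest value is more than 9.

[11, 5, 4] → max 11  > 9 ✓
[5, 4, 9] → max 9
[4, 9, 7] → max 9
[9, 7, 16] → max 16  > 9 ✓
[7, 16, 6] → max 16  > 9 ✓
[16, 6, 7] → max 16  > 9 ✓
[6, 7, 17] → max 17  > 9 ✓
[7, 17, 6] → max 17  > 9 ✓
[17, 6, 5] → max 17  > 9 ✓
[6, 5, 18] → max 18  > 9 ✓
[5, 18, 16] → max 18  > 9 ✓
[18, 16, 18] → max 18  > 9 ✓
[16, 18, 16] → max 18  > 9 ✓
[18, 16, 3] → max 18  > 9 ✓
[16, 3, 1] → max 16  > 9 ✓
[3, 1, 0] → max 3
[1, 0, 10] → max 10  > 9 ✓
[0, 10, 14] → max 14  > 9 ✓
[10, 14, 20] → max 20  > 9 ✓
16 windows satisfy the condition.

16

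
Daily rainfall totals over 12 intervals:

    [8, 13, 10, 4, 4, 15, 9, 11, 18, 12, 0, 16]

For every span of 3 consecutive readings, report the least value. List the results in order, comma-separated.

8, 4, 4, 4, 4, 9, 9, 11, 0, 0

8 13 10 → min 8
13 10 4 → min 4
10 4 4 → min 4
4 4 15 → min 4
4 15 9 → min 4
15 9 11 → min 9
9 11 18 → min 9
11 18 12 → min 11
18 12 0 → min 0
12 0 16 → min 0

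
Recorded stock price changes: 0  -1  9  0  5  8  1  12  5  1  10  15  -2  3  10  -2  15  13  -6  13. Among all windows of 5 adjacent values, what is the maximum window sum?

43

(0, -1, 9, 0, 5) → sum 13
(-1, 9, 0, 5, 8) → sum 21
(9, 0, 5, 8, 1) → sum 23
(0, 5, 8, 1, 12) → sum 26
(5, 8, 1, 12, 5) → sum 31
(8, 1, 12, 5, 1) → sum 27
(1, 12, 5, 1, 10) → sum 29
(12, 5, 1, 10, 15) → sum 43
(5, 1, 10, 15, -2) → sum 29
(1, 10, 15, -2, 3) → sum 27
(10, 15, -2, 3, 10) → sum 36
(15, -2, 3, 10, -2) → sum 24
(-2, 3, 10, -2, 15) → sum 24
(3, 10, -2, 15, 13) → sum 39
(10, -2, 15, 13, -6) → sum 30
(-2, 15, 13, -6, 13) → sum 33
Maximum of these is 43.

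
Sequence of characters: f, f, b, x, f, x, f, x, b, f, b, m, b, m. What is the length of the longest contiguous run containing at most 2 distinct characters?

Extend right; when distinct count exceeds 2, shrink from the left:
[f] 1 distinct, len 1
[f, f] 1 distinct, len 2
[f, f, b] 2 distinct, len 3
[b, x] 2 distinct, len 2
[x, f] 2 distinct, len 2
[x, f, x] 2 distinct, len 3
[x, f, x, f] 2 distinct, len 4
[x, f, x, f, x] 2 distinct, len 5
[x, b] 2 distinct, len 2
[b, f] 2 distinct, len 2
[b, f, b] 2 distinct, len 3
[b, m] 2 distinct, len 2
[b, m, b] 2 distinct, len 3
[b, m, b, m] 2 distinct, len 4
Longest length with ≤2 distinct: 5.

5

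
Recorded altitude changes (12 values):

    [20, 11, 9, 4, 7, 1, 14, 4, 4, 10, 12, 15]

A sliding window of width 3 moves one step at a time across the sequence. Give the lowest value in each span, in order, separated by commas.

20 11 9 → min 9
11 9 4 → min 4
9 4 7 → min 4
4 7 1 → min 1
7 1 14 → min 1
1 14 4 → min 1
14 4 4 → min 4
4 4 10 → min 4
4 10 12 → min 4
10 12 15 → min 10

9, 4, 4, 1, 1, 1, 4, 4, 4, 10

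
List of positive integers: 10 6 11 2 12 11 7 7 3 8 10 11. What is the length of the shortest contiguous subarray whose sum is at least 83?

11

add 10: running sum 10 < 83
add 6: running sum 16 < 83
add 11: running sum 27 < 83
add 2: running sum 29 < 83
add 12: running sum 41 < 83
add 11: running sum 52 < 83
add 7: running sum 59 < 83
add 7: running sum 66 < 83
add 3: running sum 69 < 83
add 8: running sum 77 < 83
add 10: shortest ending here [10, 6, 11, 2, 12, 11, 7, 7, 3, 8, 10] sum 87, len 11
add 11: shortest ending here [6, 11, 2, 12, 11, 7, 7, 3, 8, 10, 11] sum 88, len 11
Shortest qualifying length: 11.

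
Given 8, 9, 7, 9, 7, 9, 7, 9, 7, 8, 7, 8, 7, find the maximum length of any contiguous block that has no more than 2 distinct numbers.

add 8: window [8] (1 distinct), len 1
add 9: window [8, 9] (2 distinct), len 2
add 7: window [9, 7] (2 distinct), len 2
add 9: window [9, 7, 9] (2 distinct), len 3
add 7: window [9, 7, 9, 7] (2 distinct), len 4
add 9: window [9, 7, 9, 7, 9] (2 distinct), len 5
add 7: window [9, 7, 9, 7, 9, 7] (2 distinct), len 6
add 9: window [9, 7, 9, 7, 9, 7, 9] (2 distinct), len 7
add 7: window [9, 7, 9, 7, 9, 7, 9, 7] (2 distinct), len 8
add 8: window [7, 8] (2 distinct), len 2
add 7: window [7, 8, 7] (2 distinct), len 3
add 8: window [7, 8, 7, 8] (2 distinct), len 4
add 7: window [7, 8, 7, 8, 7] (2 distinct), len 5
Longest length with ≤2 distinct: 8.

8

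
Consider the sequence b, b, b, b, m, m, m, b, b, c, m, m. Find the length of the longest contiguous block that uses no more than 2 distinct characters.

9

[b] 1 distinct, len 1
[b, b] 1 distinct, len 2
[b, b, b] 1 distinct, len 3
[b, b, b, b] 1 distinct, len 4
[b, b, b, b, m] 2 distinct, len 5
[b, b, b, b, m, m] 2 distinct, len 6
[b, b, b, b, m, m, m] 2 distinct, len 7
[b, b, b, b, m, m, m, b] 2 distinct, len 8
[b, b, b, b, m, m, m, b, b] 2 distinct, len 9
[b, b, c] 2 distinct, len 3
[c, m] 2 distinct, len 2
[c, m, m] 2 distinct, len 3
Longest length with ≤2 distinct: 9.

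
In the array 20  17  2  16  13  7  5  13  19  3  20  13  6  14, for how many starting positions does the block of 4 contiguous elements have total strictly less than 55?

[20, 17, 2, 16] → sum 55
[17, 2, 16, 13] → sum 48  < 55 ✓
[2, 16, 13, 7] → sum 38  < 55 ✓
[16, 13, 7, 5] → sum 41  < 55 ✓
[13, 7, 5, 13] → sum 38  < 55 ✓
[7, 5, 13, 19] → sum 44  < 55 ✓
[5, 13, 19, 3] → sum 40  < 55 ✓
[13, 19, 3, 20] → sum 55
[19, 3, 20, 13] → sum 55
[3, 20, 13, 6] → sum 42  < 55 ✓
[20, 13, 6, 14] → sum 53  < 55 ✓
8 windows satisfy the condition.

8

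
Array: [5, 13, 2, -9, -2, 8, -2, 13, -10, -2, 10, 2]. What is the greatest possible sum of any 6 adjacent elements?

Each size-6 window and its sum:
[5, 13, 2, -9, -2, 8] → sum 17
[13, 2, -9, -2, 8, -2] → sum 10
[2, -9, -2, 8, -2, 13] → sum 10
[-9, -2, 8, -2, 13, -10] → sum -2
[-2, 8, -2, 13, -10, -2] → sum 5
[8, -2, 13, -10, -2, 10] → sum 17
[-2, 13, -10, -2, 10, 2] → sum 11
Greatest of these is 17.

17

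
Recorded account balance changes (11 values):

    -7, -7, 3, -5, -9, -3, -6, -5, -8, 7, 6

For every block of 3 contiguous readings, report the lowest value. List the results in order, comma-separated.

[-7, -7, 3] → min -7
[-7, 3, -5] → min -7
[3, -5, -9] → min -9
[-5, -9, -3] → min -9
[-9, -3, -6] → min -9
[-3, -6, -5] → min -6
[-6, -5, -8] → min -8
[-5, -8, 7] → min -8
[-8, 7, 6] → min -8

-7, -7, -9, -9, -9, -6, -8, -8, -8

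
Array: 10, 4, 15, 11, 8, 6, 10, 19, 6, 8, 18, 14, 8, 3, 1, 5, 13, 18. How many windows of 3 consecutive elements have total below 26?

(10, 4, 15) → sum 29
(4, 15, 11) → sum 30
(15, 11, 8) → sum 34
(11, 8, 6) → sum 25  < 26 ✓
(8, 6, 10) → sum 24  < 26 ✓
(6, 10, 19) → sum 35
(10, 19, 6) → sum 35
(19, 6, 8) → sum 33
(6, 8, 18) → sum 32
(8, 18, 14) → sum 40
(18, 14, 8) → sum 40
(14, 8, 3) → sum 25  < 26 ✓
(8, 3, 1) → sum 12  < 26 ✓
(3, 1, 5) → sum 9  < 26 ✓
(1, 5, 13) → sum 19  < 26 ✓
(5, 13, 18) → sum 36
6 windows satisfy the condition.

6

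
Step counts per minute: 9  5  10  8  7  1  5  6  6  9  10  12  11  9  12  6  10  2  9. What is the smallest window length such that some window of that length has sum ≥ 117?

15

Extend right; whenever the sum reaches 117, record the length and shrink from the left:
add 9: running sum 9 < 117
add 5: running sum 14 < 117
add 10: running sum 24 < 117
add 8: running sum 32 < 117
add 7: running sum 39 < 117
add 1: running sum 40 < 117
add 5: running sum 45 < 117
add 6: running sum 51 < 117
add 6: running sum 57 < 117
add 9: running sum 66 < 117
add 10: running sum 76 < 117
add 12: running sum 88 < 117
add 11: running sum 99 < 117
add 9: running sum 108 < 117
add 12: shortest ending here [9, 5, 10, 8, 7, 1, 5, 6, 6, 9, 10, 12, 11, 9, 12] sum 120, len 15
add 6: shortest ending here [5, 10, 8, 7, 1, 5, 6, 6, 9, 10, 12, 11, 9, 12, 6] sum 117, len 15
add 10: shortest ending here [10, 8, 7, 1, 5, 6, 6, 9, 10, 12, 11, 9, 12, 6, 10] sum 122, len 15
add 2: shortest ending here [10, 8, 7, 1, 5, 6, 6, 9, 10, 12, 11, 9, 12, 6, 10, 2] sum 124, len 16
add 9: shortest ending here [8, 7, 1, 5, 6, 6, 9, 10, 12, 11, 9, 12, 6, 10, 2, 9] sum 123, len 16
Shortest qualifying length: 15.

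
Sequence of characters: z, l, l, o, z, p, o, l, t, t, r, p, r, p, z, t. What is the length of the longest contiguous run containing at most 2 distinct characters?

4

add z: window [z] (1 distinct), len 1
add l: window [z, l] (2 distinct), len 2
add l: window [z, l, l] (2 distinct), len 3
add o: window [l, l, o] (2 distinct), len 3
add z: window [o, z] (2 distinct), len 2
add p: window [z, p] (2 distinct), len 2
add o: window [p, o] (2 distinct), len 2
add l: window [o, l] (2 distinct), len 2
add t: window [l, t] (2 distinct), len 2
add t: window [l, t, t] (2 distinct), len 3
add r: window [t, t, r] (2 distinct), len 3
add p: window [r, p] (2 distinct), len 2
add r: window [r, p, r] (2 distinct), len 3
add p: window [r, p, r, p] (2 distinct), len 4
add z: window [p, z] (2 distinct), len 2
add t: window [z, t] (2 distinct), len 2
Longest length with ≤2 distinct: 4.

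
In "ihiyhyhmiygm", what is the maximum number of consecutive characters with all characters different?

[i] len 1
[i, h] len 2
[h, i] len 2
[h, i, y] len 3
[i, y, h] len 3
[h, y] len 2
[y, h] len 2
[y, h, m] len 3
[y, h, m, i] len 4
[h, m, i, y] len 4
[h, m, i, y, g] len 5
[i, y, g, m] len 4
Longest all-distinct length: 5.

5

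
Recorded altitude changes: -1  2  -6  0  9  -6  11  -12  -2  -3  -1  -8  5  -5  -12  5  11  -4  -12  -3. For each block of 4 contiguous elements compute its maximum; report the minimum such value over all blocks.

Window maxs for each of the 17 positions:
-1 2 -6 0 → max 2
2 -6 0 9 → max 9
-6 0 9 -6 → max 9
0 9 -6 11 → max 11
9 -6 11 -12 → max 11
-6 11 -12 -2 → max 11
11 -12 -2 -3 → max 11
-12 -2 -3 -1 → max -1
-2 -3 -1 -8 → max -1
-3 -1 -8 5 → max 5
-1 -8 5 -5 → max 5
-8 5 -5 -12 → max 5
5 -5 -12 5 → max 5
-5 -12 5 11 → max 11
-12 5 11 -4 → max 11
5 11 -4 -12 → max 11
11 -4 -12 -3 → max 11
Minimum of these is -1.

-1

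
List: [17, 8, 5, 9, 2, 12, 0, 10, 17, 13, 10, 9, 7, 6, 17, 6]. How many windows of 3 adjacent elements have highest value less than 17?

(17, 8, 5) → max 17
(8, 5, 9) → max 9  < 17 ✓
(5, 9, 2) → max 9  < 17 ✓
(9, 2, 12) → max 12  < 17 ✓
(2, 12, 0) → max 12  < 17 ✓
(12, 0, 10) → max 12  < 17 ✓
(0, 10, 17) → max 17
(10, 17, 13) → max 17
(17, 13, 10) → max 17
(13, 10, 9) → max 13  < 17 ✓
(10, 9, 7) → max 10  < 17 ✓
(9, 7, 6) → max 9  < 17 ✓
(7, 6, 17) → max 17
(6, 17, 6) → max 17
8 windows satisfy the condition.

8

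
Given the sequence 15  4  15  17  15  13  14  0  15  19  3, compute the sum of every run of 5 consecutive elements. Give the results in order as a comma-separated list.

Sliding a size-5 window across the 11 values:
15 4 15 17 15 → sum 66
4 15 17 15 13 → sum 64
15 17 15 13 14 → sum 74
17 15 13 14 0 → sum 59
15 13 14 0 15 → sum 57
13 14 0 15 19 → sum 61
14 0 15 19 3 → sum 51

66, 64, 74, 59, 57, 61, 51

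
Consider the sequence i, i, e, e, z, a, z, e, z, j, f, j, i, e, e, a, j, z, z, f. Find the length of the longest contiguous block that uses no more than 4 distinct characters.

9

add i: window [i] (1 distinct), len 1
add i: window [i, i] (1 distinct), len 2
add e: window [i, i, e] (2 distinct), len 3
add e: window [i, i, e, e] (2 distinct), len 4
add z: window [i, i, e, e, z] (3 distinct), len 5
add a: window [i, i, e, e, z, a] (4 distinct), len 6
add z: window [i, i, e, e, z, a, z] (4 distinct), len 7
add e: window [i, i, e, e, z, a, z, e] (4 distinct), len 8
add z: window [i, i, e, e, z, a, z, e, z] (4 distinct), len 9
add j: window [e, e, z, a, z, e, z, j] (4 distinct), len 8
add f: window [z, e, z, j, f] (4 distinct), len 5
add j: window [z, e, z, j, f, j] (4 distinct), len 6
add i: window [z, j, f, j, i] (4 distinct), len 5
add e: window [j, f, j, i, e] (4 distinct), len 5
add e: window [j, f, j, i, e, e] (4 distinct), len 6
add a: window [j, i, e, e, a] (4 distinct), len 5
add j: window [j, i, e, e, a, j] (4 distinct), len 6
add z: window [e, e, a, j, z] (4 distinct), len 5
add z: window [e, e, a, j, z, z] (4 distinct), len 6
add f: window [a, j, z, z, f] (4 distinct), len 5
Longest length with ≤4 distinct: 9.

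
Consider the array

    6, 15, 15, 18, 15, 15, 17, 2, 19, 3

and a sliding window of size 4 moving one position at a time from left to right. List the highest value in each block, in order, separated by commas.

Sliding a size-4 window across the 10 values:
(6, 15, 15, 18) → max 18
(15, 15, 18, 15) → max 18
(15, 18, 15, 15) → max 18
(18, 15, 15, 17) → max 18
(15, 15, 17, 2) → max 17
(15, 17, 2, 19) → max 19
(17, 2, 19, 3) → max 19

18, 18, 18, 18, 17, 19, 19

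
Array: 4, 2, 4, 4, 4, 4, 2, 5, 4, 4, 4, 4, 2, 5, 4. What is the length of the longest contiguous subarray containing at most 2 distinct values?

7

[4] 1 distinct, len 1
[4, 2] 2 distinct, len 2
[4, 2, 4] 2 distinct, len 3
[4, 2, 4, 4] 2 distinct, len 4
[4, 2, 4, 4, 4] 2 distinct, len 5
[4, 2, 4, 4, 4, 4] 2 distinct, len 6
[4, 2, 4, 4, 4, 4, 2] 2 distinct, len 7
[2, 5] 2 distinct, len 2
[5, 4] 2 distinct, len 2
[5, 4, 4] 2 distinct, len 3
[5, 4, 4, 4] 2 distinct, len 4
[5, 4, 4, 4, 4] 2 distinct, len 5
[4, 4, 4, 4, 2] 2 distinct, len 5
[2, 5] 2 distinct, len 2
[5, 4] 2 distinct, len 2
Longest length with ≤2 distinct: 7.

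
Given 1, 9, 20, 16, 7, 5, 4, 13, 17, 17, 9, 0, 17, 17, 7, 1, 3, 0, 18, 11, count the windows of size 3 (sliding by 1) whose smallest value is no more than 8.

15

1 9 20 → min 1  ≤ 8 ✓
9 20 16 → min 9
20 16 7 → min 7  ≤ 8 ✓
16 7 5 → min 5  ≤ 8 ✓
7 5 4 → min 4  ≤ 8 ✓
5 4 13 → min 4  ≤ 8 ✓
4 13 17 → min 4  ≤ 8 ✓
13 17 17 → min 13
17 17 9 → min 9
17 9 0 → min 0  ≤ 8 ✓
9 0 17 → min 0  ≤ 8 ✓
0 17 17 → min 0  ≤ 8 ✓
17 17 7 → min 7  ≤ 8 ✓
17 7 1 → min 1  ≤ 8 ✓
7 1 3 → min 1  ≤ 8 ✓
1 3 0 → min 0  ≤ 8 ✓
3 0 18 → min 0  ≤ 8 ✓
0 18 11 → min 0  ≤ 8 ✓
15 windows satisfy the condition.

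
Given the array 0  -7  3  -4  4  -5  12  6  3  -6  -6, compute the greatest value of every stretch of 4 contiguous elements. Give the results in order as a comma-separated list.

0 -7 3 -4 → max 3
-7 3 -4 4 → max 4
3 -4 4 -5 → max 4
-4 4 -5 12 → max 12
4 -5 12 6 → max 12
-5 12 6 3 → max 12
12 6 3 -6 → max 12
6 3 -6 -6 → max 6

3, 4, 4, 12, 12, 12, 12, 6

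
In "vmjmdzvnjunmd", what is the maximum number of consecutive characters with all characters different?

[v] len 1
[v, m] len 2
[v, m, j] len 3
[j, m] len 2
[j, m, d] len 3
[j, m, d, z] len 4
[j, m, d, z, v] len 5
[j, m, d, z, v, n] len 6
[m, d, z, v, n, j] len 6
[m, d, z, v, n, j, u] len 7
[j, u, n] len 3
[j, u, n, m] len 4
[j, u, n, m, d] len 5
Longest all-distinct length: 7.

7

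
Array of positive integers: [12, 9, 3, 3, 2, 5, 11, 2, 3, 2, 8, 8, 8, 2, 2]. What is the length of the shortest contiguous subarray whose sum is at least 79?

add 12: running sum 12 < 79
add 9: running sum 21 < 79
add 3: running sum 24 < 79
add 3: running sum 27 < 79
add 2: running sum 29 < 79
add 5: running sum 34 < 79
add 11: running sum 45 < 79
add 2: running sum 47 < 79
add 3: running sum 50 < 79
add 2: running sum 52 < 79
add 8: running sum 60 < 79
add 8: running sum 68 < 79
add 8: running sum 76 < 79
add 2: running sum 78 < 79
add 2: shortest ending here [12, 9, 3, 3, 2, 5, 11, 2, 3, 2, 8, 8, 8, 2, 2] sum 80, len 15
Shortest qualifying length: 15.

15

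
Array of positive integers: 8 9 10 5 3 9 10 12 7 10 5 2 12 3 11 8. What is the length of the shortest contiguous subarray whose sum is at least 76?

10

add 8: running sum 8 < 76
add 9: running sum 17 < 76
add 10: running sum 27 < 76
add 5: running sum 32 < 76
add 3: running sum 35 < 76
add 9: running sum 44 < 76
add 10: running sum 54 < 76
add 12: running sum 66 < 76
add 7: running sum 73 < 76
add 10: shortest ending here [8, 9, 10, 5, 3, 9, 10, 12, 7, 10] sum 83, len 10
add 5: shortest ending here [9, 10, 5, 3, 9, 10, 12, 7, 10, 5] sum 80, len 10
add 2: shortest ending here [9, 10, 5, 3, 9, 10, 12, 7, 10, 5, 2] sum 82, len 11
add 12: shortest ending here [10, 5, 3, 9, 10, 12, 7, 10, 5, 2, 12] sum 85, len 11
add 3: shortest ending here [5, 3, 9, 10, 12, 7, 10, 5, 2, 12, 3] sum 78, len 11
add 11: shortest ending here [9, 10, 12, 7, 10, 5, 2, 12, 3, 11] sum 81, len 10
add 8: shortest ending here [10, 12, 7, 10, 5, 2, 12, 3, 11, 8] sum 80, len 10
Shortest qualifying length: 10.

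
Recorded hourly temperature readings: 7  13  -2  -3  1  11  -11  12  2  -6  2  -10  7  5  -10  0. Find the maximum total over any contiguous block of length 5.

20

Each size-5 window and its sum:
[7, 13, -2, -3, 1] → sum 16
[13, -2, -3, 1, 11] → sum 20
[-2, -3, 1, 11, -11] → sum -4
[-3, 1, 11, -11, 12] → sum 10
[1, 11, -11, 12, 2] → sum 15
[11, -11, 12, 2, -6] → sum 8
[-11, 12, 2, -6, 2] → sum -1
[12, 2, -6, 2, -10] → sum 0
[2, -6, 2, -10, 7] → sum -5
[-6, 2, -10, 7, 5] → sum -2
[2, -10, 7, 5, -10] → sum -6
[-10, 7, 5, -10, 0] → sum -8
Maximum of these is 20.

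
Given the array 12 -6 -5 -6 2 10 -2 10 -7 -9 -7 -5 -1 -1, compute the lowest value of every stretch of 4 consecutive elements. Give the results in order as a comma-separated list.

(12, -6, -5, -6) → min -6
(-6, -5, -6, 2) → min -6
(-5, -6, 2, 10) → min -6
(-6, 2, 10, -2) → min -6
(2, 10, -2, 10) → min -2
(10, -2, 10, -7) → min -7
(-2, 10, -7, -9) → min -9
(10, -7, -9, -7) → min -9
(-7, -9, -7, -5) → min -9
(-9, -7, -5, -1) → min -9
(-7, -5, -1, -1) → min -7

-6, -6, -6, -6, -2, -7, -9, -9, -9, -9, -7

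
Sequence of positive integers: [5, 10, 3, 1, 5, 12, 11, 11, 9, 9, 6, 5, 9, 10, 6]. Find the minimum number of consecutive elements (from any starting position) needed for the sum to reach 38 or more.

add 5: running sum 5 < 38
add 10: running sum 15 < 38
add 3: running sum 18 < 38
add 1: running sum 19 < 38
add 5: running sum 24 < 38
add 12: running sum 36 < 38
end 6: [10, 3, 1, 5, 12, 11] sum 42, len 6
end 7: [5, 12, 11, 11] sum 39, len 4
end 8: [12, 11, 11, 9] sum 43, len 4
end 9: [11, 11, 9, 9] sum 40, len 4
end 10: [11, 11, 9, 9, 6] sum 46, len 5
end 11: [11, 9, 9, 6, 5] sum 40, len 5
end 12: [9, 9, 6, 5, 9] sum 38, len 5
end 13: [9, 6, 5, 9, 10] sum 39, len 5
end 14: [9, 6, 5, 9, 10, 6] sum 45, len 6
Shortest qualifying length: 4.

4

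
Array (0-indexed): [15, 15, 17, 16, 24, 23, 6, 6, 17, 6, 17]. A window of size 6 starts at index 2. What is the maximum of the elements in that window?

Elements at indices 2..7: 17, 16, 24, 23, 6, 6
max(17, 16, 24, 23, 6, 6) = 24

24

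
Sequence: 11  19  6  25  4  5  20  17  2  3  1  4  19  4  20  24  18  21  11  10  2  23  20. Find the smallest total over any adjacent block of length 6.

33

Window sums for each of the 18 positions:
(11, 19, 6, 25, 4, 5) → sum 70
(19, 6, 25, 4, 5, 20) → sum 79
(6, 25, 4, 5, 20, 17) → sum 77
(25, 4, 5, 20, 17, 2) → sum 73
(4, 5, 20, 17, 2, 3) → sum 51
(5, 20, 17, 2, 3, 1) → sum 48
(20, 17, 2, 3, 1, 4) → sum 47
(17, 2, 3, 1, 4, 19) → sum 46
(2, 3, 1, 4, 19, 4) → sum 33
(3, 1, 4, 19, 4, 20) → sum 51
(1, 4, 19, 4, 20, 24) → sum 72
(4, 19, 4, 20, 24, 18) → sum 89
(19, 4, 20, 24, 18, 21) → sum 106
(4, 20, 24, 18, 21, 11) → sum 98
(20, 24, 18, 21, 11, 10) → sum 104
(24, 18, 21, 11, 10, 2) → sum 86
(18, 21, 11, 10, 2, 23) → sum 85
(21, 11, 10, 2, 23, 20) → sum 87
Smallest of these is 33.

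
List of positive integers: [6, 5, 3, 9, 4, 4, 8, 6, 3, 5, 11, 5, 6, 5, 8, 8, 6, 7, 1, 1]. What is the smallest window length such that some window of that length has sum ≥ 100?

17

add 6: running sum 6 < 100
add 5: running sum 11 < 100
add 3: running sum 14 < 100
add 9: running sum 23 < 100
add 4: running sum 27 < 100
add 4: running sum 31 < 100
add 8: running sum 39 < 100
add 6: running sum 45 < 100
add 3: running sum 48 < 100
add 5: running sum 53 < 100
add 11: running sum 64 < 100
add 5: running sum 69 < 100
add 6: running sum 75 < 100
add 5: running sum 80 < 100
add 8: running sum 88 < 100
add 8: running sum 96 < 100
end 16: [6, 5, 3, 9, 4, 4, 8, 6, 3, 5, 11, 5, 6, 5, 8, 8, 6] sum 102, len 17
end 17: [5, 3, 9, 4, 4, 8, 6, 3, 5, 11, 5, 6, 5, 8, 8, 6, 7] sum 103, len 17
end 18: [5, 3, 9, 4, 4, 8, 6, 3, 5, 11, 5, 6, 5, 8, 8, 6, 7, 1] sum 104, len 18
end 19: [3, 9, 4, 4, 8, 6, 3, 5, 11, 5, 6, 5, 8, 8, 6, 7, 1, 1] sum 100, len 18
Shortest qualifying length: 17.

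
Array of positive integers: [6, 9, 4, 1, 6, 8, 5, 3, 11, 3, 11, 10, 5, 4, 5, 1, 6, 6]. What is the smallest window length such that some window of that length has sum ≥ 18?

add 6: running sum 6 < 18
add 9: running sum 15 < 18
add 4: shortest ending here [6, 9, 4] sum 19, len 3
add 1: shortest ending here [6, 9, 4, 1] sum 20, len 4
add 6: shortest ending here [9, 4, 1, 6] sum 20, len 4
add 8: shortest ending here [4, 1, 6, 8] sum 19, len 4
add 5: shortest ending here [6, 8, 5] sum 19, len 3
add 3: shortest ending here [6, 8, 5, 3] sum 22, len 4
add 11: shortest ending here [5, 3, 11] sum 19, len 3
add 3: shortest ending here [5, 3, 11, 3] sum 22, len 4
add 11: shortest ending here [11, 3, 11] sum 25, len 3
add 10: shortest ending here [11, 10] sum 21, len 2
add 5: shortest ending here [11, 10, 5] sum 26, len 3
add 4: shortest ending here [10, 5, 4] sum 19, len 3
add 5: shortest ending here [10, 5, 4, 5] sum 24, len 4
add 1: shortest ending here [10, 5, 4, 5, 1] sum 25, len 5
add 6: shortest ending here [5, 4, 5, 1, 6] sum 21, len 5
add 6: shortest ending here [5, 1, 6, 6] sum 18, len 4
Shortest qualifying length: 2.

2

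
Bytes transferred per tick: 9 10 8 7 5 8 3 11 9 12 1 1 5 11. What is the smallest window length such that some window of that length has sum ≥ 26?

3

Extend right; whenever the sum reaches 26, record the length and shrink from the left:
add 9: running sum 9 < 26
add 10: running sum 19 < 26
add 8: shortest ending here [9, 10, 8] sum 27, len 3
add 7: shortest ending here [9, 10, 8, 7] sum 34, len 4
add 5: shortest ending here [10, 8, 7, 5] sum 30, len 4
add 8: shortest ending here [8, 7, 5, 8] sum 28, len 4
add 3: shortest ending here [8, 7, 5, 8, 3] sum 31, len 5
add 11: shortest ending here [5, 8, 3, 11] sum 27, len 4
add 9: shortest ending here [8, 3, 11, 9] sum 31, len 4
add 12: shortest ending here [11, 9, 12] sum 32, len 3
add 1: shortest ending here [11, 9, 12, 1] sum 33, len 4
add 1: shortest ending here [11, 9, 12, 1, 1] sum 34, len 5
add 5: shortest ending here [9, 12, 1, 1, 5] sum 28, len 5
add 11: shortest ending here [12, 1, 1, 5, 11] sum 30, len 5
Shortest qualifying length: 3.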